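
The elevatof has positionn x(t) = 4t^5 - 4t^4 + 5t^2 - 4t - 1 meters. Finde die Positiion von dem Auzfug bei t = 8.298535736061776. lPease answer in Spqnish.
Tenemos la posición x(t) = 4·t^5 - 4·t^4 + 5·t^2 - 4·t - 1. Sustituyendo t = 8.298535736061776: x(8.298535736061776) = 138762.890076080.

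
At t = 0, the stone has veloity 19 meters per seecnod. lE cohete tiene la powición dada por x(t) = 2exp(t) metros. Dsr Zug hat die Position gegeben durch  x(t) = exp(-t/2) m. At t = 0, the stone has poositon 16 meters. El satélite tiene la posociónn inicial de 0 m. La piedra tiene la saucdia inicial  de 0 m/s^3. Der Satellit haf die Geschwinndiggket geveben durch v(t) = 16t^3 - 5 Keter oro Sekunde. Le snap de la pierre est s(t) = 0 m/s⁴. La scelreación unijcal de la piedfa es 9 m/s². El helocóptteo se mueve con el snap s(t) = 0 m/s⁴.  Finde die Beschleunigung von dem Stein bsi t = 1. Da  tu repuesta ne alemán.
Wir müssen das Integral unserer Gleichung für den Snap s(t) = 0 2-mal finden. Durch Integration von dem Snap und Verwendung der Anfangsbedingung j(0) = 0, erhalten wir j(t) = 0. Das Integral von dem Ruck, mit a(0) = 9, ergibt die Beschleunigung: a(t) = 9. Wir haben die Beschleunigung a(t) = 9. Durch Einsetzen von t = 1: a(1) = 9.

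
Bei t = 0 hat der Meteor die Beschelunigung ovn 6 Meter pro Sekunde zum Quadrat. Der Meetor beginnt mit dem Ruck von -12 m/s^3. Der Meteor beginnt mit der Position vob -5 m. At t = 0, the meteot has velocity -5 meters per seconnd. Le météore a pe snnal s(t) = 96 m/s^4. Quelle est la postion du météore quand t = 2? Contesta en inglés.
To find the answer, we compute 4 integrals of s(t) = 96. Finding the antiderivative of s(t) and using j(0) = -12: j(t) = 96·t - 12. The integral of jerk is acceleration. Using a(0) = 6, we get a(t) = 48·t^2 - 12·t + 6. The antiderivative of acceleration, with v(0) = -5, gives velocity: v(t) = 16·t^3 - 6·t^2 + 6·t - 5. Integrating velocity and using the initial condition x(0) = -5, we get x(t) = 4·t^4 - 2·t^3 + 3·t^2 - 5·t - 5. Using x(t) = 4·t^4 - 2·t^3 + 3·t^2 - 5·t - 5 and substituting t = 2, we find x = 45.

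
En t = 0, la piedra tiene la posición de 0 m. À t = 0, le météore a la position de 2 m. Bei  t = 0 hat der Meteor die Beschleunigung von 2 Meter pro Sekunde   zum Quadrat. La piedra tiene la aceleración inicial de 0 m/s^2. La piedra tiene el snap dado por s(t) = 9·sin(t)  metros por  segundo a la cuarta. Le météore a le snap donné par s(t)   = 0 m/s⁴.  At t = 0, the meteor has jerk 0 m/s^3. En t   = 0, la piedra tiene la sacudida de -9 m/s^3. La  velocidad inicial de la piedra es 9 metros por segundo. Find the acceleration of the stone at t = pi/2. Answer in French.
Nous devons intégrer notre équation du snap s(t) = 9·sin(t) 2 fois. L'intégrale du snap, avec j(0) = -9, donne le jerk: j(t) = -9·cos(t). La primitive du jerk est l'accélération. En utilisant a(0) = 0, nous obtenons a(t) = -9·sin(t). En utilisant a(t) = -9·sin(t) et en substituant t = pi/2, nous trouvons a = -9.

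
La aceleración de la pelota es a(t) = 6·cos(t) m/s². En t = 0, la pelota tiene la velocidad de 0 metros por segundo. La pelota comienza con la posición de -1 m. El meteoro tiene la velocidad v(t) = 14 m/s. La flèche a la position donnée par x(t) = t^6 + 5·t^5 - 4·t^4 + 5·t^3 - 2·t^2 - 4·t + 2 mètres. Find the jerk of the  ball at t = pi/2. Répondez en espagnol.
Partiendo de la aceleración a(t) = 6·cos(t), tomamos 1 derivada. La derivada de la aceleración da la sacudida: j(t) = -6·sin(t). Usando j(t) = -6·sin(t) y sustituyendo t = pi/2, encontramos j = -6.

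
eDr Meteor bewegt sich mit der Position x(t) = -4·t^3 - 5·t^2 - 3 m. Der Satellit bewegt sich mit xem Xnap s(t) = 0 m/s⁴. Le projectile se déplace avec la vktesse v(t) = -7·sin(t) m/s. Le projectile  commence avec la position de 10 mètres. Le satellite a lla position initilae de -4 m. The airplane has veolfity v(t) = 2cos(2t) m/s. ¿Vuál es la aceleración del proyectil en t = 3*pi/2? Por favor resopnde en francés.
Nous devons dériver notre équation de la vitesse v(t) = -7·sin(t) 1 fois. En dérivant la vitesse, nous obtenons l'accélération: a(t) = -7·cos(t). Nous avons l'accélération a(t) = -7·cos(t). En substituant t = 3*pi/2: a(3*pi/2) = 0.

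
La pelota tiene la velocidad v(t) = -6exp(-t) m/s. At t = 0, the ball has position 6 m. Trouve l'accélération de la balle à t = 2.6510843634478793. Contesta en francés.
En partant de la vitesse v(t) = -6·exp(-t), nous prenons 1 dérivée. La dérivée de la vitesse donne l'accélération: a(t) = 6·exp(-t). En utilisant a(t) = 6·exp(-t) et en substituant t = 2.6510843634478793, nous trouvons a = 0.423447857939006.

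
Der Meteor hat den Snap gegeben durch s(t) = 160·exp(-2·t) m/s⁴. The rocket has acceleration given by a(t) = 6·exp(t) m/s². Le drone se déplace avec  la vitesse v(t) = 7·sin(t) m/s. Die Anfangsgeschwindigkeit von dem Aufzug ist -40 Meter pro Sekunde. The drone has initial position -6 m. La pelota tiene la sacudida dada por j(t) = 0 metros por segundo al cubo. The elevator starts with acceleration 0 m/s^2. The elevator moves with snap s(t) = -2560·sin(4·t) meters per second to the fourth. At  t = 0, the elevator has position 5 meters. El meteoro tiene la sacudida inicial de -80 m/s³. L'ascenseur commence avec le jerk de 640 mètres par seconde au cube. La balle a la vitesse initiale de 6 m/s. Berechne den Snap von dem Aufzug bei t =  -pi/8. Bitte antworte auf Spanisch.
Tenemos el snap s(t) = -2560·sin(4·t). Sustituyendo t = -pi/8: s(-pi/8) = 2560.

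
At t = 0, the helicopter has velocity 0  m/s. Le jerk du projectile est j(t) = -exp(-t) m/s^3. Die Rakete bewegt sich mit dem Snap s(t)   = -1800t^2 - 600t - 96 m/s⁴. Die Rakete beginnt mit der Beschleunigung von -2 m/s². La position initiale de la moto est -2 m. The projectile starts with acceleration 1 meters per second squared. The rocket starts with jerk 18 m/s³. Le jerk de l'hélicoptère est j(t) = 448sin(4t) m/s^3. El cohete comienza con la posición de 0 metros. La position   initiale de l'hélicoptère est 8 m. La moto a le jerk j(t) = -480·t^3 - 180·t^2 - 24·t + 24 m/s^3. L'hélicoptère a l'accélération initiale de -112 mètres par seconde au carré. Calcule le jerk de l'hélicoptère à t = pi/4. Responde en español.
Usando j(t) = 448·sin(4·t) y sustituyendo t = pi/4, encontramos j = 0.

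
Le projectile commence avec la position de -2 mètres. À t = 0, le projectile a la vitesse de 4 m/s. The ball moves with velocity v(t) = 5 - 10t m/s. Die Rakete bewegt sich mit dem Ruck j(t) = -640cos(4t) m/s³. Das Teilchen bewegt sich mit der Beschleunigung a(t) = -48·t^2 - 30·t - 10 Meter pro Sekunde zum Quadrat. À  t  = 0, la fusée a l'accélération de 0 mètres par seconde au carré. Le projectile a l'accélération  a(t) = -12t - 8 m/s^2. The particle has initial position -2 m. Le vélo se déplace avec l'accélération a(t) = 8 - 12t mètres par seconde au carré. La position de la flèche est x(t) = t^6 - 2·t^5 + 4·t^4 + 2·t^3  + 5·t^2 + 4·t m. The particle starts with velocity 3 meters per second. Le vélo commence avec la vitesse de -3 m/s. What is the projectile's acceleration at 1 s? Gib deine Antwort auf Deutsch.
Mit a(t) = -12·t - 8 und Einsetzen von t = 1, finden wir a = -20.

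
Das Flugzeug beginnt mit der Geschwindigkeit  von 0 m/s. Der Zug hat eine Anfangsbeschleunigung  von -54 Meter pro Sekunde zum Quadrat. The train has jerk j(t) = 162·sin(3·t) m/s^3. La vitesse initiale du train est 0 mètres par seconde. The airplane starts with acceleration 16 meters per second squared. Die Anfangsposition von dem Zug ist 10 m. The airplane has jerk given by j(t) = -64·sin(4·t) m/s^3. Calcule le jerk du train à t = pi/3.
De l'équation du jerk j(t) = 162·sin(3·t), nous substituons t = pi/3 pour obtenir j = 0.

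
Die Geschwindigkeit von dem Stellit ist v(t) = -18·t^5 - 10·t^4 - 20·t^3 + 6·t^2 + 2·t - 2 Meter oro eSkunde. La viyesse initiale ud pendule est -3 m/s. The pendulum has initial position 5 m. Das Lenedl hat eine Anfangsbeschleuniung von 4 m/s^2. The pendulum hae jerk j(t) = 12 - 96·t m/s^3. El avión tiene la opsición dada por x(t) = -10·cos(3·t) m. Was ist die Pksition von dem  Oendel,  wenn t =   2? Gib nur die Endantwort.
Die Antwort ist -41.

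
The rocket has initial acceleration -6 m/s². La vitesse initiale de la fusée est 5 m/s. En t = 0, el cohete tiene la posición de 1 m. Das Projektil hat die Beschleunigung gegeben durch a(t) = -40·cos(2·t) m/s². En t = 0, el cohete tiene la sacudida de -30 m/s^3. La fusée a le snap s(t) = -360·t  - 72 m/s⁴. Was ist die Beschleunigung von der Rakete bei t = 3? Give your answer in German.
Wir müssen unsere Gleichung für den Snap s(t) = -360·t - 72 2-mal integrieren. Die Stammfunktion von dem Snap ist der Ruck. Mit j(0) = -30 erhalten wir j(t) = -180·t^2 - 72·t - 30. Die Stammfunktion von dem Ruck, mit a(0) = -6, ergibt die Beschleunigung: a(t) = -60·t^3 - 36·t^2 - 30·t - 6. Mit a(t) = -60·t^3 - 36·t^2 - 30·t - 6 und Einsetzen von t = 3, finden wir a = -2040.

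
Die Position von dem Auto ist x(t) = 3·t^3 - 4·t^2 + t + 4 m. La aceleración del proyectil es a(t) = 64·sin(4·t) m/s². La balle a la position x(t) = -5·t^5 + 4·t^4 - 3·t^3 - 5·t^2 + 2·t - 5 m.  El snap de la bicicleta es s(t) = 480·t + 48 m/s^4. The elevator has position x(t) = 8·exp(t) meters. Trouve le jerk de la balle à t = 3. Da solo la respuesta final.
Le jerk à t = 3 est j = -2430.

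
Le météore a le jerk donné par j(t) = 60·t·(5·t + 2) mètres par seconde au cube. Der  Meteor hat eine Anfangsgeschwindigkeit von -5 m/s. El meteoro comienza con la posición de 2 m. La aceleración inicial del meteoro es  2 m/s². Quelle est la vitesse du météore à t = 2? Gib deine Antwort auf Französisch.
Pour résoudre ceci, nous devons prendre 2 primitives de notre équation du jerk j(t) = 60·t·(5·t + 2). La primitive du jerk, avec a(0) = 2, donne l'accélération: a(t) = 100·t^3 + 60·t^2 + 2. En prenant ∫a(t)dt et en appliquant v(0) = -5, nous trouvons v(t) = 25·t^4 + 20·t^3 + 2·t - 5. En utilisant v(t) = 25·t^4 + 20·t^3 + 2·t - 5 et en substituant t = 2, nous trouvons v = 559.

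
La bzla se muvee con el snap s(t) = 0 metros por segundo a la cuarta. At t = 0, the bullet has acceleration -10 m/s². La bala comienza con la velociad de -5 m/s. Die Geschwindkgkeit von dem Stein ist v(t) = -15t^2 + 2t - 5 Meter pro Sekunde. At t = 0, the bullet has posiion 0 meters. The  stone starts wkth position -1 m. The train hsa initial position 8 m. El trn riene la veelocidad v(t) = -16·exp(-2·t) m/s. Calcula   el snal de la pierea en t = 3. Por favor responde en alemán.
Ausgehend von der Geschwindigkeit v(t) = -15·t^2 + 2·t - 5, nehmen wir 3 Ableitungen. Die Ableitung von der Geschwindigkeit ergibt die Beschleunigung: a(t) = 2 - 30·t. Die Ableitung von der Beschleunigung ergibt den Ruck: j(t) = -30. Die Ableitung von dem Ruck ergibt den Snap: s(t) = 0. Aus der Gleichung für den Snap s(t) = 0, setzen wir t = 3 ein und erhalten s = 0.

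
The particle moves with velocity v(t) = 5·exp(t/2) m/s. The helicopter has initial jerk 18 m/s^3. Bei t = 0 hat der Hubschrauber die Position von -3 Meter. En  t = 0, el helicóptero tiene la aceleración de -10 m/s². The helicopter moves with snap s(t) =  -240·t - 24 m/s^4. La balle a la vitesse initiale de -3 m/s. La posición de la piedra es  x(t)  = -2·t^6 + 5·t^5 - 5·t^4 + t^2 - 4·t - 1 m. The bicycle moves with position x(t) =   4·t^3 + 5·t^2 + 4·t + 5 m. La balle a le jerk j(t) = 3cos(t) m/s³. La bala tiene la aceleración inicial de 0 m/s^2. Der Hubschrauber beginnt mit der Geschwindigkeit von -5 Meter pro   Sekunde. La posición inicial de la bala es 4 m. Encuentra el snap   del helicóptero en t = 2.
Tenemos el snap s(t) = -240·t - 24. Sustituyendo t = 2: s(2) = -504.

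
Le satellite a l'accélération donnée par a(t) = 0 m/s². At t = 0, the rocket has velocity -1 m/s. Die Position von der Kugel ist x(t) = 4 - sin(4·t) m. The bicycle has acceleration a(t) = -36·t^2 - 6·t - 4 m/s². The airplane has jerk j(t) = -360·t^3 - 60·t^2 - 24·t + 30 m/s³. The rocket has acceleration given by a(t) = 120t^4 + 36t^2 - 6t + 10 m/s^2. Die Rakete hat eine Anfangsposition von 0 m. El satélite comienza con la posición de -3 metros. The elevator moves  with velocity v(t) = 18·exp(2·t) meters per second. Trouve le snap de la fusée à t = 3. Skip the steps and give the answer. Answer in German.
Der Snap bei t = 3 ist s = 13032.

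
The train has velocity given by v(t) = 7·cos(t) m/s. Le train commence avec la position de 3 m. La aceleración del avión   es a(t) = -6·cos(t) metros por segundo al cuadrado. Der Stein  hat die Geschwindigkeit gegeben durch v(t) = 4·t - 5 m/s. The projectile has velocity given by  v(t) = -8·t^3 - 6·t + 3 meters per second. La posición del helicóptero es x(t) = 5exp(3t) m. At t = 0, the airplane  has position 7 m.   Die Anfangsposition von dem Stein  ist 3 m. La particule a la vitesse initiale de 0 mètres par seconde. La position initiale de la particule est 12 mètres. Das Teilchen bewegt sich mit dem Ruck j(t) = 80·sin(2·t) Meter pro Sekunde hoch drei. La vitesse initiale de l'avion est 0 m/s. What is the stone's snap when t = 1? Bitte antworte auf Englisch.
Starting from velocity v(t) = 4·t - 5, we take 3 derivatives. Taking d/dt of v(t), we find a(t) = 4. Differentiating acceleration, we get jerk: j(t) = 0. Taking d/dt of j(t), we find s(t) = 0. We have snap s(t) = 0. Substituting t = 1: s(1) = 0.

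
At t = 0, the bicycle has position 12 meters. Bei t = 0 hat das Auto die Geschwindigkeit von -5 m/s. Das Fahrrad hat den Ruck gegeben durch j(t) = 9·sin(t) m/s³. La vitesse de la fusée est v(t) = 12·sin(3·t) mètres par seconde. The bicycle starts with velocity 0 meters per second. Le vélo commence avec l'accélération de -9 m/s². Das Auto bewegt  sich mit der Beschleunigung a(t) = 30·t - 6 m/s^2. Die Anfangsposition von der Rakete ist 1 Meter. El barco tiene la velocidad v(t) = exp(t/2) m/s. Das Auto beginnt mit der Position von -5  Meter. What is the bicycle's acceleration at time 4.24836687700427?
We must find the integral of our jerk equation j(t) = 9·sin(t) 1 time. Integrating jerk and using the initial condition a(0) = -9, we get a(t) = -9·cos(t). From the given acceleration equation a(t) = -9·cos(t), we substitute t = 4.24836687700427 to get a = 4.02793669879348.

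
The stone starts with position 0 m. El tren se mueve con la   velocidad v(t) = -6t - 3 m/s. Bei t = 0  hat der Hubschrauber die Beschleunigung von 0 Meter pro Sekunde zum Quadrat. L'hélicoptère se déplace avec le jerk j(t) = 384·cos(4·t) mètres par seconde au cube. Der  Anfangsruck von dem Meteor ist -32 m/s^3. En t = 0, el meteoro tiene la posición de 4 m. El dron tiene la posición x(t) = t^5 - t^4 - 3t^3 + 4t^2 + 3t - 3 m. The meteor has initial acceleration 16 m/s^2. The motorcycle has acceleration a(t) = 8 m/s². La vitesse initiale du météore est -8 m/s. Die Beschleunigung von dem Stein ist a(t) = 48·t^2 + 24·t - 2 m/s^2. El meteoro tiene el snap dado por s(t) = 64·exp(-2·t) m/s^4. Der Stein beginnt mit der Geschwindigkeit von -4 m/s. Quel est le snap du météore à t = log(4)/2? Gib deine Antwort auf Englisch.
From the given snap equation s(t) = 64·exp(-2·t), we substitute t = log(4)/2 to get s = 16.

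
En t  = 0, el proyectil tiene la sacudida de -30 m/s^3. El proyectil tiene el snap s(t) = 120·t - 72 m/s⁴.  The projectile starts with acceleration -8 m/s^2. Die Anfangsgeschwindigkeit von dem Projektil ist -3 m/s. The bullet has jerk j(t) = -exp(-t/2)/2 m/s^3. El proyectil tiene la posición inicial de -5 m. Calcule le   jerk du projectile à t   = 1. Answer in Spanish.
Debemos encontrar la antiderivada de nuestra ecuación del snap s(t) = 120·t - 72 1 vez. Tomando ∫s(t)dt y aplicando j(0) = -30, encontramos j(t) = 60·t^2 - 72·t - 30. Usando j(t) = 60·t^2 - 72·t - 30 y sustituyendo t = 1, encontramos j = -42.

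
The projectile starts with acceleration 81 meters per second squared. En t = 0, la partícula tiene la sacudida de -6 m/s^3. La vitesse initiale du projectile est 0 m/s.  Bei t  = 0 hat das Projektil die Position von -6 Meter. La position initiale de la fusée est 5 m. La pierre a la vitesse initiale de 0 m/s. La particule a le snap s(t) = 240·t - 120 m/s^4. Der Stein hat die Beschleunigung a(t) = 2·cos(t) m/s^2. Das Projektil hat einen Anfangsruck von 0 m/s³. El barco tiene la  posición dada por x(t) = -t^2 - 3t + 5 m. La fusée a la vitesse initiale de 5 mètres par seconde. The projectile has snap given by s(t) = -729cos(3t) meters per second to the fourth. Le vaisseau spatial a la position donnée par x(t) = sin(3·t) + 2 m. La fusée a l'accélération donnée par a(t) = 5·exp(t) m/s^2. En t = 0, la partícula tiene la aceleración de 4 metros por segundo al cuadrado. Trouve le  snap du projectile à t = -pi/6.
De l'équation du snap s(t) = -729·cos(3·t), nous substituons t = -pi/6 pour obtenir s = 0.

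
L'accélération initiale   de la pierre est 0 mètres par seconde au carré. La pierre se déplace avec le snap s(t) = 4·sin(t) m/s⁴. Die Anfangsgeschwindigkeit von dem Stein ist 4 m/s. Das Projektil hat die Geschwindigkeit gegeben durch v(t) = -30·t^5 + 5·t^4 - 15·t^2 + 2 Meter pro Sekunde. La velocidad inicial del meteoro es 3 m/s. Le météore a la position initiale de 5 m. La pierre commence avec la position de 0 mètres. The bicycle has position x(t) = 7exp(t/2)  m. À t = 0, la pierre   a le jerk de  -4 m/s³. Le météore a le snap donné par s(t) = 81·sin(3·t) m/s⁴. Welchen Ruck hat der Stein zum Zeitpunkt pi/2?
Wir müssen das Integral unserer Gleichung für den Snap s(t) = 4·sin(t) 1-mal finden. Durch Integration von dem Snap und Verwendung der Anfangsbedingung j(0) = -4, erhalten wir j(t) = -4·cos(t). Aus der Gleichung für den Ruck j(t) = -4·cos(t), setzen wir t = pi/2 ein und erhalten j = 0.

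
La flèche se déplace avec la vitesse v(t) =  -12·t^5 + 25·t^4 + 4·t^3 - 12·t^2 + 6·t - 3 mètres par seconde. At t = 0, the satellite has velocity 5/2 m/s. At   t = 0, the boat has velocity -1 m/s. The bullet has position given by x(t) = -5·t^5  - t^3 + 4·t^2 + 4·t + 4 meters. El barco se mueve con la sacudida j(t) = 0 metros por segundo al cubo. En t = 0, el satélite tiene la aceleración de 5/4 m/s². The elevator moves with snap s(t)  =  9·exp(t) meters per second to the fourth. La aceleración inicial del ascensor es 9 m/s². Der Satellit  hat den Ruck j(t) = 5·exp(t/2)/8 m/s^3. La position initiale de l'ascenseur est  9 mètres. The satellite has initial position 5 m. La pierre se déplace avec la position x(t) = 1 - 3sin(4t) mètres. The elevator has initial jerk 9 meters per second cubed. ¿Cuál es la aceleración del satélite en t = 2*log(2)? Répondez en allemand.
Wir müssen die Stammfunktion unserer Gleichung für den Ruck j(t) = 5·exp(t/2)/8 1-mal finden. Durch Integration von dem Ruck und Verwendung der Anfangsbedingung a(0) = 5/4, erhalten wir a(t) = 5·exp(t/2)/4. Mit a(t) = 5·exp(t/2)/4 und Einsetzen von t = 2*log(2), finden wir a = 5/2.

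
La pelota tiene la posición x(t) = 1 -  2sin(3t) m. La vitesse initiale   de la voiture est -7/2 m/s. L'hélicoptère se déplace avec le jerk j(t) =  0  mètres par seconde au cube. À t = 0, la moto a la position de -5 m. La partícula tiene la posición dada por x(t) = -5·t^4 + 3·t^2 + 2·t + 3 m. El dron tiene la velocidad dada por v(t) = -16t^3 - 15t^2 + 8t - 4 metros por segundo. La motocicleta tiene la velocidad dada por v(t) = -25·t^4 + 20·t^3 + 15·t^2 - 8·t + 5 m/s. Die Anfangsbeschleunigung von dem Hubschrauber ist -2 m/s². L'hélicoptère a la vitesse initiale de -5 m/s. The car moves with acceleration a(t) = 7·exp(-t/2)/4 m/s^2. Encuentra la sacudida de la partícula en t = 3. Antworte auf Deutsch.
Wir müssen unsere Gleichung für die Position x(t) = -5·t^4 + 3·t^2 + 2·t + 3 3-mal ableiten. Durch Ableiten von der Position erhalten wir die Geschwindigkeit: v(t) = -20·t^3 + 6·t + 2. Durch Ableiten von der Geschwindigkeit erhalten wir die Beschleunigung: a(t) = 6 - 60·t^2. Mit d/dt von a(t) finden wir j(t) = -120·t. Mit j(t) = -120·t und Einsetzen von t = 3, finden wir j = -360.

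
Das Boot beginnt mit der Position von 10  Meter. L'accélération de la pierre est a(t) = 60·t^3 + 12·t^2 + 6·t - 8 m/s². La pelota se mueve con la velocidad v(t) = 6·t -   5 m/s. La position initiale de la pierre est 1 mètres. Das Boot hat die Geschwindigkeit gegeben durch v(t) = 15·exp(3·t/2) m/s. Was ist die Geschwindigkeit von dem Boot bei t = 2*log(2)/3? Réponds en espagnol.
De la ecuación de la velocidad v(t) = 15·exp(3·t/2), sustituimos t = 2*log(2)/3 para obtener v = 30.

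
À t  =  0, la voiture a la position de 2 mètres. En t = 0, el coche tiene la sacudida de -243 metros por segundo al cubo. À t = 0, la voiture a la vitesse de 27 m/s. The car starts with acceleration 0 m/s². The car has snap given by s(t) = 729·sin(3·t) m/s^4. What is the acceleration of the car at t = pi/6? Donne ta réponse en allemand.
Wir müssen unsere Gleichung für den Snap s(t) = 729·sin(3·t) 2-mal integrieren. Das Integral von dem Snap ist der Ruck. Mit j(0) = -243 erhalten wir j(t) = -243·cos(3·t). Durch Integration von dem Ruck und Verwendung der Anfangsbedingung a(0) = 0, erhalten wir a(t) = -81·sin(3·t). Aus der Gleichung für die Beschleunigung a(t) = -81·sin(3·t), setzen wir t = pi/6 ein und erhalten a = -81.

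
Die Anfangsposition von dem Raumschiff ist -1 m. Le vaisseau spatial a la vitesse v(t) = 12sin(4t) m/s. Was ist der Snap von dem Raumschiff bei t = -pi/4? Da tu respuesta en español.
Debemos derivar nuestra ecuación de la velocidad v(t) = 12·sin(4·t) 3 veces. Tomando d/dt de v(t), encontramos a(t) = 48·cos(4·t). La derivada de la aceleración da la sacudida: j(t) = -192·sin(4·t). Derivando la sacudida, obtenemos el snap: s(t) = -768·cos(4·t). Usando s(t) = -768·cos(4·t) y sustituyendo t = -pi/4, encontramos s = 768.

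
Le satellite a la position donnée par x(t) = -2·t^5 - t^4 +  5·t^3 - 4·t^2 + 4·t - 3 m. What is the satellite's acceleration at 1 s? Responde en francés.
En partant de la position x(t) = -2·t^5 - t^4 + 5·t^3 - 4·t^2 + 4·t - 3, nous prenons 2 dérivées. En prenant d/dt de x(t), nous trouvons v(t) = -10·t^4 - 4·t^3 + 15·t^2 - 8·t + 4. La dérivée de la vitesse donne l'accélération: a(t) = -40·t^3 - 12·t^2 + 30·t - 8. Nous avons l'accélération a(t) = -40·t^3 - 12·t^2 + 30·t - 8. En substituant t = 1: a(1) = -30.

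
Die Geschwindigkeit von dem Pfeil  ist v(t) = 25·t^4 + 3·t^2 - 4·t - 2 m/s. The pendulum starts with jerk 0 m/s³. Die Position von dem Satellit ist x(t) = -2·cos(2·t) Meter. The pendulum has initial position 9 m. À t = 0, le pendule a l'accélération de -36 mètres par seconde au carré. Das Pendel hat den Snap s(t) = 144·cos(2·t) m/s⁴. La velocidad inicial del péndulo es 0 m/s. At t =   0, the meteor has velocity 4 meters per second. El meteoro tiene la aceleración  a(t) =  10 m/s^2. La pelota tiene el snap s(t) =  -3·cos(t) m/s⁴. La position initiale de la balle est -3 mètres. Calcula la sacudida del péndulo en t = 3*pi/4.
Para resolver esto, necesitamos tomar 1 antiderivada de nuestra ecuación del snap s(t) = 144·cos(2·t). La antiderivada del snap, con j(0) = 0, da la sacudida: j(t) = 72·sin(2·t). Tenemos la sacudida j(t) = 72·sin(2·t). Sustituyendo t = 3*pi/4: j(3*pi/4) = -72.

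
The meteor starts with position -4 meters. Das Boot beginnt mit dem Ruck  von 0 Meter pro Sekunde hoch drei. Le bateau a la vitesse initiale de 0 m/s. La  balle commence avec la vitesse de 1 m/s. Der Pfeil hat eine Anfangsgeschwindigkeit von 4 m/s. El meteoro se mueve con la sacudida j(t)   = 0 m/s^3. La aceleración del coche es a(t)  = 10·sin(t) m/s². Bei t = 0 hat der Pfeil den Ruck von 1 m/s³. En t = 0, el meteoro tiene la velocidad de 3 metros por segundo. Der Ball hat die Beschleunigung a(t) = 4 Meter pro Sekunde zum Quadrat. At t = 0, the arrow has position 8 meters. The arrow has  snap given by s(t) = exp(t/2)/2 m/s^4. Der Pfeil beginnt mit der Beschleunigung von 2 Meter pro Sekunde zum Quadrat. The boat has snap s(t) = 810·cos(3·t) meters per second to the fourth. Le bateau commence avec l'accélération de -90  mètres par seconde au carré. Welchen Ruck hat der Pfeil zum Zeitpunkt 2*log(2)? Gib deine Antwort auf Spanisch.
Debemos encontrar la integral de nuestra ecuación del snap s(t) = exp(t/2)/2 1 vez. Tomando ∫s(t)dt y aplicando j(0) = 1, encontramos j(t) = exp(t/2). Tenemos la sacudida j(t) = exp(t/2). Sustituyendo t = 2*log(2): j(2*log(2)) = 2.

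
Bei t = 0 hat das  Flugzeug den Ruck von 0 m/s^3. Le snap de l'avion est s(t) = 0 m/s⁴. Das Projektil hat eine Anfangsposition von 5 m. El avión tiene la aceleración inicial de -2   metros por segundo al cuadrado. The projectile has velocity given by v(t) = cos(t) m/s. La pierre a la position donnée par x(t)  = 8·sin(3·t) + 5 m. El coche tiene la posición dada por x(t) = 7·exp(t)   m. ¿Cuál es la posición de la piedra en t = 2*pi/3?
Usando x(t) = 8·sin(3·t) + 5 y sustituyendo t = 2*pi/3, encontramos x = 5.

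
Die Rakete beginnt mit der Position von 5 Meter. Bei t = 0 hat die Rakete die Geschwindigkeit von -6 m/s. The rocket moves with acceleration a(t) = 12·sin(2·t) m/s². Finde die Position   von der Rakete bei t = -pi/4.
Um dies zu lösen, müssen wir 2 Stammfunktionen unserer Gleichung für die Beschleunigung a(t) = 12·sin(2·t) finden. Mit ∫a(t)dt und Anwendung von v(0) = -6, finden wir v(t) = -6·cos(2·t). Die Stammfunktion von der Geschwindigkeit, mit x(0) = 5, ergibt die Position: x(t) = 5 - 3·sin(2·t). Wir haben die Position x(t) = 5 - 3·sin(2·t). Durch Einsetzen von t = -pi/4: x(-pi/4) = 8.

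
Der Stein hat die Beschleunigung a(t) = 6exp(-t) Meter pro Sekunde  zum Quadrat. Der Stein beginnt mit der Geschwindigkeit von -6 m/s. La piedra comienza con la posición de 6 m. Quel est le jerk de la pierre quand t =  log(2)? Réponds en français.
Nous devons dériver notre équation de l'accélération a(t) = 6·exp(-t) 1 fois. La dérivée de l'accélération donne le jerk: j(t) = -6·exp(-t). En utilisant j(t) = -6·exp(-t) et en substituant t = log(2), nous trouvons j = -3.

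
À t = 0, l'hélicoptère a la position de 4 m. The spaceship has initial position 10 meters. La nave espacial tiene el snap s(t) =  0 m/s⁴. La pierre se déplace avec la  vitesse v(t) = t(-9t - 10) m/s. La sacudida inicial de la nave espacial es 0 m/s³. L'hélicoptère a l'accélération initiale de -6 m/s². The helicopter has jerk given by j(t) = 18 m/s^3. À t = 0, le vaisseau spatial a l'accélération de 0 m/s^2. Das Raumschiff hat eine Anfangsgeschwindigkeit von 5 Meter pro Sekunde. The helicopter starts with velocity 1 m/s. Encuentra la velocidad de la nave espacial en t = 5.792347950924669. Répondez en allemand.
Ausgehend von dem Snap s(t) = 0, nehmen wir 3 Integrale. Das Integral von dem Snap, mit j(0) = 0, ergibt den Ruck: j(t) = 0. Das Integral von dem Ruck, mit a(0) = 0, ergibt die Beschleunigung: a(t) = 0. Das Integral von der Beschleunigung ist die Geschwindigkeit. Mit v(0) = 5 erhalten wir v(t) = 5. Aus der Gleichung für die Geschwindigkeit v(t) = 5, setzen wir t = 5.792347950924669 ein und erhalten v = 5.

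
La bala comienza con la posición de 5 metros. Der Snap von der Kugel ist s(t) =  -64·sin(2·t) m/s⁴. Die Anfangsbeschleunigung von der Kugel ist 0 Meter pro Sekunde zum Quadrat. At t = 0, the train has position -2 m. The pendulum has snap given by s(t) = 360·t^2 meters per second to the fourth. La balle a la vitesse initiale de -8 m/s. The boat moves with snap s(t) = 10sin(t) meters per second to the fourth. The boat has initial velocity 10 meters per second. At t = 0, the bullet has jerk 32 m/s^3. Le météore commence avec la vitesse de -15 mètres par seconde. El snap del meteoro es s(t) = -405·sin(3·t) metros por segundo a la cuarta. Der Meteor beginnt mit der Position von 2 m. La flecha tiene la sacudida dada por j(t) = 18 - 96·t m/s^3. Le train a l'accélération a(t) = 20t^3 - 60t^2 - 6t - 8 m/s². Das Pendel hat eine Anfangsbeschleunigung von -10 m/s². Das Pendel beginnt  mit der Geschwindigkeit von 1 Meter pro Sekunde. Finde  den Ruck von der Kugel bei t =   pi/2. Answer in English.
To find the answer, we compute 1 antiderivative of s(t) = -64·sin(2·t). Taking ∫s(t)dt and applying j(0) = 32, we find j(t) = 32·cos(2·t). Using j(t) = 32·cos(2·t) and substituting t = pi/2, we find j = -32.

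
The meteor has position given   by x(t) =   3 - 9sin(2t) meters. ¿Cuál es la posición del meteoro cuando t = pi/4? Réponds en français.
Nous avons la position x(t) = 3 - 9·sin(2·t). En substituant t = pi/4: x(pi/4) = -6.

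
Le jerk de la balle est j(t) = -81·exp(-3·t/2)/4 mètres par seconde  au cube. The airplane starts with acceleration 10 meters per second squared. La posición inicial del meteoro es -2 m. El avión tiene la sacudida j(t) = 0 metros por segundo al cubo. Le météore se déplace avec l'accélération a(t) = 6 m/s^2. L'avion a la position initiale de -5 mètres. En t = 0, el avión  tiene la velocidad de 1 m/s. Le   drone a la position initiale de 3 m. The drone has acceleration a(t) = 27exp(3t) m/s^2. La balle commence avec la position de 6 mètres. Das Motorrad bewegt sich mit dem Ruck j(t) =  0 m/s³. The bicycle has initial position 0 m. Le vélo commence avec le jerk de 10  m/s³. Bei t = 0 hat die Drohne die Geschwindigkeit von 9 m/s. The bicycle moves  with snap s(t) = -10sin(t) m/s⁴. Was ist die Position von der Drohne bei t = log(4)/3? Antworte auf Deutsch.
Wir müssen das Integral unserer Gleichung für die Beschleunigung a(t) = 27·exp(3·t) 2-mal finden. Die Stammfunktion von der Beschleunigung ist die Geschwindigkeit. Mit v(0) = 9 erhalten wir v(t) = 9·exp(3·t). Mit ∫v(t)dt und Anwendung von x(0) = 3, finden wir x(t) = 3·exp(3·t). Mit x(t) = 3·exp(3·t) und Einsetzen von t = log(4)/3, finden wir x = 12.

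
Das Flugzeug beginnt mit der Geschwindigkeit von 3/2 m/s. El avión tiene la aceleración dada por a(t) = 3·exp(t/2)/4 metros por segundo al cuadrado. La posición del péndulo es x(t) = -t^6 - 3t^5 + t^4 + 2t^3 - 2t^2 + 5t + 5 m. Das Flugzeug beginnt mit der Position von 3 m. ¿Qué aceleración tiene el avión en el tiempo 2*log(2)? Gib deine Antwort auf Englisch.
From the given acceleration equation a(t) = 3·exp(t/2)/4, we substitute t = 2*log(2) to get a = 3/2.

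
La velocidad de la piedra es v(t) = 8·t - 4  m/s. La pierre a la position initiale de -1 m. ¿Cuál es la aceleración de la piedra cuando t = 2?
Para resolver esto, necesitamos tomar 1 derivada de nuestra ecuación de la velocidad v(t) = 8·t - 4. La derivada de la velocidad da la aceleración: a(t) = 8. Usando a(t) = 8 y sustituyendo t = 2, encontramos a = 8.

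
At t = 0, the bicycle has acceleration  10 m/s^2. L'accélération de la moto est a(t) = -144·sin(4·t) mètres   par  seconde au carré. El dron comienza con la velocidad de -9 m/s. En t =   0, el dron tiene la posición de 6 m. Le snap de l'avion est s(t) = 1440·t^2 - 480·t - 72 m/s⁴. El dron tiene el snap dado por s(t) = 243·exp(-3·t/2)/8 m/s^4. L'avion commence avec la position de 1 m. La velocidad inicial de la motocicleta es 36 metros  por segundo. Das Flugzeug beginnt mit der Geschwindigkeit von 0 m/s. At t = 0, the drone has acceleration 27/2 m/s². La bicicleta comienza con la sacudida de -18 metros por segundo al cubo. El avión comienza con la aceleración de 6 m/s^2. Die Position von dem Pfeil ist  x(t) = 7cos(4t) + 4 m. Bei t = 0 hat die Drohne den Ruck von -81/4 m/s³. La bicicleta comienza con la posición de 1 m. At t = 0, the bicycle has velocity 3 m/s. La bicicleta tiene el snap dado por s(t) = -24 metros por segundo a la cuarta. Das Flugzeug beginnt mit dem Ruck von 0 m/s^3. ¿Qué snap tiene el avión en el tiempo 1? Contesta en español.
Tenemos el snap s(t) = 1440·t^2 - 480·t - 72. Sustituyendo t = 1: s(1) = 888.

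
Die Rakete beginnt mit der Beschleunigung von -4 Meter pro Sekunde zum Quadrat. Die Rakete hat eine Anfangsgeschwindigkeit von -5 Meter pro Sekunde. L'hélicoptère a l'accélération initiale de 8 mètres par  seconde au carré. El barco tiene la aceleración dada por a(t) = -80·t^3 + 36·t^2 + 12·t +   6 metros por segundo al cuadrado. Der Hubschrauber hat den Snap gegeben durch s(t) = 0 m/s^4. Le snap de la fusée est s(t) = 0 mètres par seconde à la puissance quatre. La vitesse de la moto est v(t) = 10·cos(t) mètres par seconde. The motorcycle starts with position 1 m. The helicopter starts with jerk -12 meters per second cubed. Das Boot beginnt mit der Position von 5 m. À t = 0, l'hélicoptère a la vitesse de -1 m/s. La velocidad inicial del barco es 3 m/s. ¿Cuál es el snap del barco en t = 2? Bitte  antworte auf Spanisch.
Debemos derivar nuestra ecuación de la aceleración a(t) = -80·t^3 + 36·t^2 + 12·t + 6 2 veces. La derivada de la aceleración da la sacudida: j(t) = -240·t^2 + 72·t + 12. Tomando d/dt de j(t), encontramos s(t) = 72 - 480·t. Tenemos el snap s(t) = 72 - 480·t. Sustituyendo t = 2: s(2) = -888.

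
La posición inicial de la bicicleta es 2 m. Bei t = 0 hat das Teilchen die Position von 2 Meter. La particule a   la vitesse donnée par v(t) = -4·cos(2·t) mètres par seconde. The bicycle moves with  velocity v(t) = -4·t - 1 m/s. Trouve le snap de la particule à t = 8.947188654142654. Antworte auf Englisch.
We must differentiate our velocity equation v(t) = -4·cos(2·t) 3 times. The derivative of velocity gives acceleration: a(t) = 8·sin(2·t). Differentiating acceleration, we get jerk: j(t) = 16·cos(2·t). Differentiating jerk, we get snap: s(t) = -32·sin(2·t). Using s(t) = -32·sin(2·t) and substituting t = 8.947188654142654, we find s = 26.1253406721055.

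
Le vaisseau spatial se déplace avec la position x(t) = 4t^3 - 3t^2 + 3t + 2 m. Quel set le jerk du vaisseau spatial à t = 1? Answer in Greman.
Um dies zu lösen, müssen wir 3 Ableitungen unserer Gleichung für die Position x(t) = 4·t^3 - 3·t^2 + 3·t + 2 nehmen. Mit d/dt von x(t) finden wir v(t) = 12·t^2 - 6·t + 3. Mit d/dt von v(t) finden wir a(t) = 24·t - 6. Durch Ableiten von der Beschleunigung erhalten wir den Ruck: j(t) = 24. Mit j(t) = 24 und Einsetzen von t = 1, finden wir j = 24.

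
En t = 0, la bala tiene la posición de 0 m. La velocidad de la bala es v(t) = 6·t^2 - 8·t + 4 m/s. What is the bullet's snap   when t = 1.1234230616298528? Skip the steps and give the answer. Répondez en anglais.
At t = 1.1234230616298528, s = 0.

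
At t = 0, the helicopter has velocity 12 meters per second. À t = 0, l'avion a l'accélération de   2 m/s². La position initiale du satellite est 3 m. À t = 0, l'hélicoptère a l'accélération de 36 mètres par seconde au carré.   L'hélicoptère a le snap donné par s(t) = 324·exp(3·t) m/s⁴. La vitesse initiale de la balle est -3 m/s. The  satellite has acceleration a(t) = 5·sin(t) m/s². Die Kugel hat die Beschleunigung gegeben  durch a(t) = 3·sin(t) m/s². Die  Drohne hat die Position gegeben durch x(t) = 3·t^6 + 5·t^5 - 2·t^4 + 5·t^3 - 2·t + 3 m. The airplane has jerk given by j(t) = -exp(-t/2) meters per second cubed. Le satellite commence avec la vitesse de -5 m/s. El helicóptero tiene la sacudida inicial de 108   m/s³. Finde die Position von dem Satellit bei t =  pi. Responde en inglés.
We must find the integral of our acceleration equation a(t) = 5·sin(t) 2 times. Taking ∫a(t)dt and applying v(0) = -5, we find v(t) = -5·cos(t). Finding the integral of v(t) and using x(0) = 3: x(t) = 3 - 5·sin(t). We have position x(t) = 3 - 5·sin(t). Substituting t = pi: x(pi) = 3.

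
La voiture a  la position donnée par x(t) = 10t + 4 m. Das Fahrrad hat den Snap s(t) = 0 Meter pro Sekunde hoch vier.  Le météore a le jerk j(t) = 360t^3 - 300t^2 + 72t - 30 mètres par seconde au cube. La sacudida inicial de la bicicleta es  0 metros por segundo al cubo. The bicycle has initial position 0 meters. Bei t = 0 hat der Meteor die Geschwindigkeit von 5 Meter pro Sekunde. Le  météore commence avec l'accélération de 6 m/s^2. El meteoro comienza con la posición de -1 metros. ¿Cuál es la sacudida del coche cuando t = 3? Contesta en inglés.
We must differentiate our position equation x(t) = 10·t + 4 3 times. Differentiating position, we get velocity: v(t) = 10. The derivative of velocity gives acceleration: a(t) = 0. The derivative of acceleration gives jerk: j(t) = 0. From the given jerk equation j(t) = 0, we substitute t = 3 to get j = 0.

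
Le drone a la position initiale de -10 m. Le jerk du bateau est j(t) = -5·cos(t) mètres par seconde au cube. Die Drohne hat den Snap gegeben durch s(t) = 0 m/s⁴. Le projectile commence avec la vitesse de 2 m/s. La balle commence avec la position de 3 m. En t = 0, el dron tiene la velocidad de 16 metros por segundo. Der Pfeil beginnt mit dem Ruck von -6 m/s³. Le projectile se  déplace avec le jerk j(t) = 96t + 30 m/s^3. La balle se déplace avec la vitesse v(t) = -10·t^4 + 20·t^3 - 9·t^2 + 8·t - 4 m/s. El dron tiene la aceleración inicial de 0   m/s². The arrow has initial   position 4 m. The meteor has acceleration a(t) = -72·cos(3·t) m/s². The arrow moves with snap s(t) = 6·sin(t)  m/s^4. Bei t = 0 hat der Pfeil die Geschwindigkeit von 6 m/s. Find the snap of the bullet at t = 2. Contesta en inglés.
Starting from velocity v(t) = -10·t^4 + 20·t^3 - 9·t^2 + 8·t - 4, we take 3 derivatives. Differentiating velocity, we get acceleration: a(t) = -40·t^3 + 60·t^2 - 18·t + 8. The derivative of acceleration gives jerk: j(t) = -120·t^2 + 120·t - 18. Differentiating jerk, we get snap: s(t) = 120 - 240·t. We have snap s(t) = 120 - 240·t. Substituting t = 2: s(2) = -360.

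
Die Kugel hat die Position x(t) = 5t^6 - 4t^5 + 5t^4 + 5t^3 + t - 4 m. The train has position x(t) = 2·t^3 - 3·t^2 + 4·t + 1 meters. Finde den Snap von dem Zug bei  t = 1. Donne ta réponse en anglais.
Starting from position x(t) = 2·t^3 - 3·t^2 + 4·t + 1, we take 4 derivatives. Differentiating position, we get velocity: v(t) = 6·t^2 - 6·t + 4. The derivative of velocity gives acceleration: a(t) = 12·t - 6. The derivative of acceleration gives jerk: j(t) = 12. Taking d/dt of j(t), we find s(t) = 0. From the given snap equation s(t) = 0, we substitute t = 1 to get s = 0.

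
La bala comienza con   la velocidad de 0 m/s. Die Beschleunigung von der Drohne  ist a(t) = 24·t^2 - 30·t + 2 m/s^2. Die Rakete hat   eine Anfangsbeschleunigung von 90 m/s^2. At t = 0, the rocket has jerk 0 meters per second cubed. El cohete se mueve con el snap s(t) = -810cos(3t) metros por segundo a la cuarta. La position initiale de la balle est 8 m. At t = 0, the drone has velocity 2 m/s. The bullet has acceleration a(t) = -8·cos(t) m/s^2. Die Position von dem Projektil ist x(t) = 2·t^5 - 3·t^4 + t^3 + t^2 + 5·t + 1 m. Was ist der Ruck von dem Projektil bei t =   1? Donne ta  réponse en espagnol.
Para resolver esto, necesitamos tomar 3 derivadas de nuestra ecuación de la posición x(t) = 2·t^5 - 3·t^4 + t^3 + t^2 + 5·t + 1. Derivando la posición, obtenemos la velocidad: v(t) = 10·t^4 - 12·t^3 + 3·t^2 + 2·t + 5. Derivando la velocidad, obtenemos la aceleración: a(t) = 40·t^3 - 36·t^2 + 6·t + 2. La derivada de la aceleración da la sacudida: j(t) = 120·t^2 - 72·t + 6. Tenemos la sacudida j(t) = 120·t^2 - 72·t + 6. Sustituyendo t = 1: j(1) = 54.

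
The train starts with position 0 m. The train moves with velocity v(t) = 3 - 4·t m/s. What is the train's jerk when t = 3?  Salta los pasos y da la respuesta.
The answer is 0.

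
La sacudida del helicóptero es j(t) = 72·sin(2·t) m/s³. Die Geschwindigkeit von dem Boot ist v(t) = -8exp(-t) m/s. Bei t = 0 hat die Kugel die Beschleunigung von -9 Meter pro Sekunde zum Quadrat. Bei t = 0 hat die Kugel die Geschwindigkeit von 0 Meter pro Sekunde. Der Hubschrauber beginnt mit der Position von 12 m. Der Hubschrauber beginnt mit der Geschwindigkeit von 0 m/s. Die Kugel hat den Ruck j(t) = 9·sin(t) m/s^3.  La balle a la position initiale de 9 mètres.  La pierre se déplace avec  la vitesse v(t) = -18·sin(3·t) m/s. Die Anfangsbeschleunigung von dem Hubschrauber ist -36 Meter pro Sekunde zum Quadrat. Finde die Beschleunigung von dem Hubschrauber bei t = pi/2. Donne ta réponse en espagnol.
Debemos encontrar la antiderivada de nuestra ecuación de la sacudida j(t) = 72·sin(2·t) 1 vez. La antiderivada de la sacudida es la aceleración. Usando a(0) = -36, obtenemos a(t) = -36·cos(2·t). De la ecuación de la aceleración a(t) = -36·cos(2·t), sustituimos t = pi/2 para obtener a = 36.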